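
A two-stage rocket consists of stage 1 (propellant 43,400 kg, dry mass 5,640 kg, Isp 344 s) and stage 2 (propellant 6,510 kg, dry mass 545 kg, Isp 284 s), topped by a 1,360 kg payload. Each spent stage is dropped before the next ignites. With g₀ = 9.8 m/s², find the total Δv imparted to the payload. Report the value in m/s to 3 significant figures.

Δv ≈ 8880 m/s

Ignition mass of stage 1 = 43,400+5,640 + 6,510+545 + 1,360 = 57,455 kg.
Stage 1: m₀ = 57,455 kg, m_f = 57,455 − 43,400 = 14,055 kg; Δv = 344×9.8×ln(4.088) = 3371.2×1.4080 ≈ 4747 m/s.
Stage 2: m₀ = 8,415 kg, m_f = 8,415 − 6,510 = 1,905 kg; Δv = 284×9.8×ln(4.417) = 2783.2×1.4855 ≈ 4135 m/s.
Total Δv = 4747 + 4135 = 8882 m/s.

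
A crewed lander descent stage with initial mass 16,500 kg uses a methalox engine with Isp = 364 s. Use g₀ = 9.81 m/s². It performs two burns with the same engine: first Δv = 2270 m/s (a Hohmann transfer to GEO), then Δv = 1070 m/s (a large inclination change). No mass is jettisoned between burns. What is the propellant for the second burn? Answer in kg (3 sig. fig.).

propellant for the second burn ≈ 2260 kg

v_e = Isp · g₀ = 364 × 9.81 = 3570.8 m/s.
After the first burn: m = 16500 × exp(−2270/3570.8) = 16500 × 0.52956 = 8,737.74 kg.
After the second burn: m = 8,737.74 × exp(−1070/3570.8) = 8,737.74 × 0.74108 = 6,475.36 kg.
Second-burn propellant = 8,737.74 − 6,475.36 = 2,262.38 kg.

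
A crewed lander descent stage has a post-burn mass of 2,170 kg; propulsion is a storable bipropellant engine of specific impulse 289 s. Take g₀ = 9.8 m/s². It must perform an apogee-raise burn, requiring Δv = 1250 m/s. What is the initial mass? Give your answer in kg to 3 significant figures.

v_e = Isp · g₀ = 289 × 9.8 = 2832.2 m/s.
By the Tsiolkovsky rocket equation, m₀/m_f = exp(Δv / v_e) = exp(1250 / 2832.2) = exp(0.4414) = 1.5548.
m₀ = m_f × 1.5548 = 2,170 × 1.5548 = 3,373.92 kg.

initial mass ≈ 3370 kg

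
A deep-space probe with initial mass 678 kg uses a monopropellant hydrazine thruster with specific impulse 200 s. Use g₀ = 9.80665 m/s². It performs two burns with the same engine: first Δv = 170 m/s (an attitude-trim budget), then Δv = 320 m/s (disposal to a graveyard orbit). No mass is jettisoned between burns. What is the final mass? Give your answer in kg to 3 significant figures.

final mass ≈ 528 kg

v_e = Isp · g₀ = 200 × 9.80665 = 1961.3 m/s.
After the first burn: m = 678 × exp(−170/1961.3) = 678 × 0.91697 = 621.706 kg.
After the second burn: m = 621.706 × exp(−320/1961.3) = 621.706 × 0.84946 = 528.114 kg.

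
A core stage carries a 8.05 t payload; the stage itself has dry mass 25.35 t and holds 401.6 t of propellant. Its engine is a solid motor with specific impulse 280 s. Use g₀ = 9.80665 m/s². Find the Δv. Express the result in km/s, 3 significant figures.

Δv ≈ 7.05 km/s

v_e = Isp · g₀ = 280 × 9.80665 = 2745.9 m/s.
m₀ = payload + dry + propellant = 8.05 + 25.35 + 401.6 = 435 t.
m_f = payload + dry = 8.05 + 25.35 = 33.4 t.
Rocket equation: Δv = v_e · ln(m₀/m_f) = 2745.9 × ln(13.02) = 2745.9 × 2.5668 ≈ 7048.1 m/s.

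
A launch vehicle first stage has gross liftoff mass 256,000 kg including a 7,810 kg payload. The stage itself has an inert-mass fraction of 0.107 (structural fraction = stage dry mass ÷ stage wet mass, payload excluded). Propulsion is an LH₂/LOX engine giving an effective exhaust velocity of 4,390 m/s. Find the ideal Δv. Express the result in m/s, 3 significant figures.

Stage wet mass = m₀ − payload = 256,000 − 7,810 = 248,190 kg.
Stage dry mass = ε × stage wet mass = 0.107 × 248,190 = 26,556.3 kg.
Burnout mass m_f = stage dry + payload = 26,556.3 + 7,810 = 34,366.3 kg.
By the Tsiolkovsky rocket equation, Δv = v_e · ln(256,000/34,366.3) = 4390.0 × ln(7.449) = 4390.0 × 2.0081 ≈ 8816 m/s.

Δv ≈ 8820 m/s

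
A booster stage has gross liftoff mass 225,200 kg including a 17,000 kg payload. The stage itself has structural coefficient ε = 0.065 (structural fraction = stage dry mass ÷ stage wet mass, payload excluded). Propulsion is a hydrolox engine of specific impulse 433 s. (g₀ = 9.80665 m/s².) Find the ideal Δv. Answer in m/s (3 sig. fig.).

Δv ≈ 8480 m/s

Stage wet mass = m₀ − payload = 225,200 − 17,000 = 208,200 kg.
Stage dry mass = ε × stage wet mass = 0.065 × 208,200 = 13,533 kg.
Burnout mass m_f = stage dry + payload = 13,533 + 17,000 = 30,533 kg.
v_e = Isp · g₀ = 433 × 9.80665 = 4246.3 m/s.
Δv = v_e · ln(225,200/30,533) = 4246.3 × ln(7.376) = 4246.3 × 1.9982 ≈ 8485 m/s.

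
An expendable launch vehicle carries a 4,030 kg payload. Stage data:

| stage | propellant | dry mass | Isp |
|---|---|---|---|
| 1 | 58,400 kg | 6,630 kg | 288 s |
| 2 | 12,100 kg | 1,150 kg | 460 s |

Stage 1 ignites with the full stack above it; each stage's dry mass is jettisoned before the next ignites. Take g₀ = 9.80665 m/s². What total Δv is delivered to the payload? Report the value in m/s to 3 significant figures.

Ignition mass of stage 1 = 58,400+6,630 + 12,100+1,150 + 4,030 = 82,310 kg.
Stage 1: m₀ = 82,310 kg, m_f = 82,310 − 58,400 = 23,910 kg; Δv = 288×9.80665×ln(3.442) = 2824.3×1.2362 ≈ 3491 m/s.
Stage 2: m₀ = 17,280 kg, m_f = 17,280 − 12,100 = 5,180 kg; Δv = 460×9.80665×ln(3.336) = 4511.1×1.2047 ≈ 5435 m/s.
Total Δv = 3491 + 5435 = 8926 m/s.

Δv ≈ 8930 m/s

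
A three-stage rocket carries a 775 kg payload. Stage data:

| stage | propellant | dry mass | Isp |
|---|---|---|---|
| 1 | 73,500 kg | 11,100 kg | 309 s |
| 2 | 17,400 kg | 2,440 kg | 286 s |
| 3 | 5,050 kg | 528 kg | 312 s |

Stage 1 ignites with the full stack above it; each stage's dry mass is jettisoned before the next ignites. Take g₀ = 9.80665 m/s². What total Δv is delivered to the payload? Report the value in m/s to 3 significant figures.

Δv ≈ 11200 m/s

Ignition mass of stage 1 = 73,500+11,100 + 17,400+2,440 + 5,050+528 + 775 = 110,793 kg.
Stage 1: m₀ = 110,793 kg, m_f = 110,793 − 73,500 = 37,293 kg; Δv = 309×9.80665×ln(2.971) = 3030.3×1.0889 ≈ 3300 m/s.
Stage 2: m₀ = 26,193 kg, m_f = 26,193 − 17,400 = 8,793 kg; Δv = 286×9.80665×ln(2.979) = 2804.7×1.0915 ≈ 3061 m/s.
Stage 3: m₀ = 6,353 kg, m_f = 6,353 − 5,050 = 1,303 kg; Δv = 312×9.80665×ln(4.876) = 3059.7×1.5843 ≈ 4847 m/s.
Total Δv = 3300 + 3061 + 4847 = 11208 m/s.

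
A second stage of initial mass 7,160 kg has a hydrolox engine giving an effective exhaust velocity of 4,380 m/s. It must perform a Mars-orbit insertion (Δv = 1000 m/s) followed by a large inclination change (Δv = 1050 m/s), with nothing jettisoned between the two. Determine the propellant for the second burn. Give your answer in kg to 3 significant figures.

After the first burn: m = 7160 × exp(−1000/4380.0) = 7160 × 0.79588 = 5,698.5 kg.
After the second burn: m = 5,698.5 × exp(−1050/4380.0) = 5,698.5 × 0.78684 = 4,483.81 kg.
Second-burn propellant = 5,698.5 − 4,483.81 = 1,214.69 kg.

propellant for the second burn ≈ 1210 kg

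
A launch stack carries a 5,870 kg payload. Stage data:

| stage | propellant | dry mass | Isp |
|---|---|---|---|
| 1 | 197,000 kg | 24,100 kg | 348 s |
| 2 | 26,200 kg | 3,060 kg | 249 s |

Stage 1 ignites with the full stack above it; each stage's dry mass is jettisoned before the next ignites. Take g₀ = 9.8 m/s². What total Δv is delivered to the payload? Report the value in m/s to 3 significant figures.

Ignition mass of stage 1 = 197,000+24,100 + 26,200+3,060 + 5,870 = 256,230 kg.
Stage 1: m₀ = 256,230 kg, m_f = 256,230 − 197,000 = 59,230 kg; Δv = 348×9.8×ln(4.326) = 3410.4×1.4646 ≈ 4995 m/s.
Stage 2: m₀ = 35,130 kg, m_f = 35,130 − 26,200 = 8,930 kg; Δv = 249×9.8×ln(3.934) = 2440.2×1.3696 ≈ 3342 m/s.
Total Δv = 4995 + 3342 = 8337 m/s.

Δv ≈ 8340 m/s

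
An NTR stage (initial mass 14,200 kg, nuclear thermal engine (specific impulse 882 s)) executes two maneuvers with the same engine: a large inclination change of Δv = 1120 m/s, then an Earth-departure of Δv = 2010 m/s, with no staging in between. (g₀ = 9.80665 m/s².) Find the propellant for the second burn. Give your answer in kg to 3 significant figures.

v_e = Isp · g₀ = 882 × 9.80665 = 8649.5 m/s.
After the first burn: m = 14200 × exp(−1120/8649.5) = 14200 × 0.87855 = 12,475.4 kg.
After the second burn: m = 12,475.4 × exp(−2010/8649.5) = 12,475.4 × 0.79264 = 9,888.5 kg.
Second-burn propellant = 12,475.4 − 9,888.5 = 2,586.9 kg.

propellant for the second burn ≈ 2590 kg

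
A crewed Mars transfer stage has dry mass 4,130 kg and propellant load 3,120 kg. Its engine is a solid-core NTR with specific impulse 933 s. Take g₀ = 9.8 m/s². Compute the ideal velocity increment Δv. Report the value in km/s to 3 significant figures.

v_e = Isp · g₀ = 933 × 9.8 = 9143.4 m/s.
m₀ = m_dry + m_prop = 4,130 + 3,120 = 7,250 kg.
Δv = v_e · ln(m₀/m_f) = 9143.4 × ln(1.755) = 9143.4 × 0.5627 ≈ 5145.2 m/s.

Δv ≈ 5.15 km/s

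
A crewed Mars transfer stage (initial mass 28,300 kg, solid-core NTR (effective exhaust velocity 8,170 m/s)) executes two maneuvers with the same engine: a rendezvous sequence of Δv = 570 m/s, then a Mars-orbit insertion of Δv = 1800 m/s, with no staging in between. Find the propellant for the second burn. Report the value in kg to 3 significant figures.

propellant for the second burn ≈ 5220 kg

After the first burn: m = 28300 × exp(−570/8170.0) = 28300 × 0.93261 = 26,392.9 kg.
After the second burn: m = 26,392.9 × exp(−1800/8170.0) = 26,392.9 × 0.80226 = 21,174 kg.
Second-burn propellant = 26,392.9 − 21,174 = 5,218.9 kg.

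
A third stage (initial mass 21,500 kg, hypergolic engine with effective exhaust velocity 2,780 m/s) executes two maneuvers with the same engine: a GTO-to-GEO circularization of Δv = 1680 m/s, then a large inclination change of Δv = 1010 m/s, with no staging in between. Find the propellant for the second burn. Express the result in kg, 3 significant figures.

propellant for the second burn ≈ 3580 kg

After the first burn: m = 21500 × exp(−1680/2780.0) = 21500 × 0.54645 = 11,748.7 kg.
After the second burn: m = 11,748.7 × exp(−1010/2780.0) = 11,748.7 × 0.69537 = 8,169.69 kg.
Second-burn propellant = 11,748.7 − 8,169.69 = 3,579.01 kg.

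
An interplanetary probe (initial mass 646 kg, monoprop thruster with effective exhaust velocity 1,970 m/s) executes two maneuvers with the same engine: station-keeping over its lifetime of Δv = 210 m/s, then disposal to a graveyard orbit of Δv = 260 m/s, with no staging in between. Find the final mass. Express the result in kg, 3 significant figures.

After the first burn: m = 646 × exp(−210/1970.0) = 646 × 0.89889 = 580.683 kg.
After the second burn: m = 580.683 × exp(−260/1970.0) = 580.683 × 0.87636 = 508.887 kg.

final mass ≈ 509 kg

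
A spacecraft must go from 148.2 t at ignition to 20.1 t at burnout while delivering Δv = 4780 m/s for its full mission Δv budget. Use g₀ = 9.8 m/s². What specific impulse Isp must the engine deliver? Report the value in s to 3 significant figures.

Isp ≈ 244 s

ln(m₀/m_f) = ln(148200/20100) = ln(7.373) = 1.9978.
v_e = Δv / ln(m₀/m_f) = 4780 / 1.9978 = 2392.6 m/s.
Isp = v_e / g₀ = 2392.6 / 9.8 = 244.1 s.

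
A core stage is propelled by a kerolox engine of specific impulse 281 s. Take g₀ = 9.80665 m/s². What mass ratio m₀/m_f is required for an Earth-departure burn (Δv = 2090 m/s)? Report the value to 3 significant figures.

mass ratio ≈ 2.13

v_e = Isp · g₀ = 281 × 9.80665 = 2755.7 m/s.
Rocket equation: m₀/m_f = exp(Δv / v_e) = exp(2090 / 2755.7) = exp(0.7584) = 2.1349.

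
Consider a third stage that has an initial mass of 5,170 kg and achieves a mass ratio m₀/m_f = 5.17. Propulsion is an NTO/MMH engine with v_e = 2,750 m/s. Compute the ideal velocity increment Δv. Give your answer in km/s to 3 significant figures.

Δv ≈ 4.52 km/s

From the ideal rocket equation, Δv = v_e · ln(5.17) = 2750.0 × 1.6429 ≈ 4517.9 m/s.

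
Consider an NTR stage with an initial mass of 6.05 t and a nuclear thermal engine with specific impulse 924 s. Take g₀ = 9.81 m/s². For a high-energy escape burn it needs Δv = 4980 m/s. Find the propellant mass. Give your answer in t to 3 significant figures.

v_e = Isp · g₀ = 924 × 9.81 = 9064.4 m/s.
Rocket equation: m₀/m_f = exp(Δv / v_e) = exp(4980 / 9064.4) = exp(0.5494) = 1.7322.
m_f = 6.05 / 1.7322 = 3.49267 t, so propellant = m₀ − m_f = 6.05 − 3.49267 = 2.55733 t.

propellant mass ≈ 2.56 t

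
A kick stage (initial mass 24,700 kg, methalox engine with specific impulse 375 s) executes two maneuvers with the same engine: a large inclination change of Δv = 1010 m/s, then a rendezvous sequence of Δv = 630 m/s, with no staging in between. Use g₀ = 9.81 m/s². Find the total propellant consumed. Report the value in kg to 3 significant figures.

v_e = Isp · g₀ = 375 × 9.81 = 3678.8 m/s.
After the first burn: m = 24700 × exp(−1010/3678.8) = 24700 × 0.75991 = 18,769.8 kg.
After the second burn: m = 18,769.8 × exp(−630/3678.8) = 18,769.8 × 0.84261 = 15,815.6 kg.
Total propellant = m₀ − m_final = 24700 − 15,815.6 = 8,884.4 kg.

total propellant consumed ≈ 8880 kg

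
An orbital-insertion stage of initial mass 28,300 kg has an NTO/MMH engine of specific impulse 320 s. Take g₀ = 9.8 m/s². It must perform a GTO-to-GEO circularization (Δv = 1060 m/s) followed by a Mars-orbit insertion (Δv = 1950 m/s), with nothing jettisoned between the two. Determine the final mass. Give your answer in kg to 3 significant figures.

final mass ≈ 10800 kg

v_e = Isp · g₀ = 320 × 9.8 = 3136.0 m/s.
After the first burn: m = 28300 × exp(−1060/3136.0) = 28300 × 0.71319 = 20,183.3 kg.
After the second burn: m = 20,183.3 × exp(−1950/3136.0) = 20,183.3 × 0.53697 = 10,837.8 kg.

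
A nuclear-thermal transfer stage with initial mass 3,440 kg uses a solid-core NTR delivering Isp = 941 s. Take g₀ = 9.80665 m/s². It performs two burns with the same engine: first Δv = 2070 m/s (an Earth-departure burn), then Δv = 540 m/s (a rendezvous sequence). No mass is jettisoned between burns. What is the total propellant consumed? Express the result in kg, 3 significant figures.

v_e = Isp · g₀ = 941 × 9.80665 = 9228.1 m/s.
After the first burn: m = 3440 × exp(−2070/9228.1) = 3440 × 0.79906 = 2,748.77 kg.
After the second burn: m = 2,748.77 × exp(−540/9228.1) = 2,748.77 × 0.94316 = 2,592.53 kg.
Total propellant = m₀ − m_final = 3440 − 2,592.53 = 847.47 kg.

total propellant consumed ≈ 847 kg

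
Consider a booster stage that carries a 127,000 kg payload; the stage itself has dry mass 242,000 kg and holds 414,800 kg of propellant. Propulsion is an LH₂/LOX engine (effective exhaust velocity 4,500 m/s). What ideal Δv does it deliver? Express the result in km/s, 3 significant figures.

Δv ≈ 3.39 km/s

m₀ = payload + dry + propellant = 127,000 + 242,000 + 414,800 = 783,800 kg.
m_f = payload + dry = 127,000 + 242,000 = 369,000 kg.
Δv = v_e · ln(m₀/m_f) = 4500.0 × ln(2.124) = 4500.0 × 0.7534 ≈ 3390.1 m/s.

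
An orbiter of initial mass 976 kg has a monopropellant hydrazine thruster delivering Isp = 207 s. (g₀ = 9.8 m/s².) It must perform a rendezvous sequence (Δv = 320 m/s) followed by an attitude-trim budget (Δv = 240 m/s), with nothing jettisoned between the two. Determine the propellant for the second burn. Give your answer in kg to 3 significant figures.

propellant for the second burn ≈ 93.0 kg

v_e = Isp · g₀ = 207 × 9.8 = 2028.6 m/s.
After the first burn: m = 976 × exp(−320/2028.6) = 976 × 0.85407 = 833.572 kg.
After the second burn: m = 833.572 × exp(−240/2028.6) = 833.572 × 0.88842 = 740.562 kg.
Second-burn propellant = 833.572 − 740.562 = 93.01 kg.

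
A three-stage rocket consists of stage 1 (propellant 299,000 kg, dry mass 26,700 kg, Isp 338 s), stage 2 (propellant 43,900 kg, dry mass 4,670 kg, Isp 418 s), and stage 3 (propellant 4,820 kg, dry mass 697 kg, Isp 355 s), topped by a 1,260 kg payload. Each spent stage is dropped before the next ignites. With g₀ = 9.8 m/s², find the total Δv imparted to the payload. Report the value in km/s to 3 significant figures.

Δv ≈ 15.9 km/s

Ignition mass of stage 1 = 299,000+26,700 + 43,900+4,670 + 4,820+697 + 1,260 = 381,047 kg.
Stage 1: m₀ = 381,047 kg, m_f = 381,047 − 299,000 = 82,047 kg; Δv = 338×9.8×ln(4.644) = 3312.4×1.5356 ≈ 5087 m/s.
Stage 2: m₀ = 55,347 kg, m_f = 55,347 − 43,900 = 11,447 kg; Δv = 418×9.8×ln(4.835) = 4096.4×1.5759 ≈ 6455 m/s.
Stage 3: m₀ = 6,777 kg, m_f = 6,777 − 4,820 = 1,957 kg; Δv = 355×9.8×ln(3.463) = 3479.0×1.2421 ≈ 4321 m/s.
Total Δv = 5087 + 6455 + 4321 = 15863 m/s.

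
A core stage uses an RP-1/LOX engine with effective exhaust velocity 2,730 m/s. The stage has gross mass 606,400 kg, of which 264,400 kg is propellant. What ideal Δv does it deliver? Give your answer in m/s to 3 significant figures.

m_f = m₀ − m_prop = 606,400 − 264,400 = 342,000 kg.
Rocket equation: Δv = v_e · ln(m₀/m_f) = 2730.0 × ln(1.773) = 2730.0 × 0.5727 ≈ 1563.6 m/s.

Δv ≈ 1560 m/s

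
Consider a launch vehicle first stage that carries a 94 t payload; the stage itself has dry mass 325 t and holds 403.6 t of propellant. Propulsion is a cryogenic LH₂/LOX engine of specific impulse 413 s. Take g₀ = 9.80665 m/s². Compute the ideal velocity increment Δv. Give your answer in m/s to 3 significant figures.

Δv ≈ 2730 m/s

v_e = Isp · g₀ = 413 × 9.80665 = 4050.1 m/s.
m₀ = payload + dry + propellant = 94 + 325 + 403.6 = 822.6 t.
m_f = payload + dry = 94 + 325 = 419 t.
From the ideal rocket equation, Δv = v_e · ln(m₀/m_f) = 4050.1 × ln(1.963) = 4050.1 × 0.6746 ≈ 2732.2 m/s.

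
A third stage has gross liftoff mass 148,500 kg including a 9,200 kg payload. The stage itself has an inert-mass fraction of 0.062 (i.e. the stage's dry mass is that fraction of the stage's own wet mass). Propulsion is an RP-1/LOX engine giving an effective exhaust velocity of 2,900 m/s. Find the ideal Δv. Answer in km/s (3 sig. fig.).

Stage wet mass = m₀ − payload = 148,500 − 9,200 = 139,300 kg.
Stage dry mass = ε × stage wet mass = 0.062 × 139,300 = 8,636.6 kg.
Burnout mass m_f = stage dry + payload = 8,636.6 + 9,200 = 17,836.6 kg.
Using Δv = v_e ln(m₀/m_f): Δv = v_e · ln(148,500/17,836.6) = 2900.0 × ln(8.326) = 2900.0 × 2.1193 ≈ 6146 m/s.

Δv ≈ 6.15 km/s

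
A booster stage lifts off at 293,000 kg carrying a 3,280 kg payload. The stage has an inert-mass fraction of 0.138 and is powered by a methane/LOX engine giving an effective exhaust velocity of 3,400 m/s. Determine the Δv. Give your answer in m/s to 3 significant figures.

Stage wet mass = m₀ − payload = 293,000 − 3,280 = 289,720 kg.
Stage dry mass = ε × stage wet mass = 0.138 × 289,720 = 39,981.4 kg.
Burnout mass m_f = stage dry + payload = 39,981.4 + 3,280 = 43,261.4 kg.
Δv = v_e · ln(293,000/43,261.4) = 3400.0 × ln(6.773) = 3400.0 × 1.9129 ≈ 6504 m/s.

Δv ≈ 6500 m/s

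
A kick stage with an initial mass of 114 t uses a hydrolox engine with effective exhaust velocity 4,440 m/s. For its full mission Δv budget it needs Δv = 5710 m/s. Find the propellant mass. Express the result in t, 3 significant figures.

Rocket equation: m₀/m_f = exp(Δv / v_e) = exp(5710 / 4440.0) = exp(1.2860) = 3.6184.
m_f = 114 / 3.6184 = 31.5056 t, so propellant = m₀ − m_f = 114 − 31.5056 = 82.4944 t.

propellant mass ≈ 82.5 t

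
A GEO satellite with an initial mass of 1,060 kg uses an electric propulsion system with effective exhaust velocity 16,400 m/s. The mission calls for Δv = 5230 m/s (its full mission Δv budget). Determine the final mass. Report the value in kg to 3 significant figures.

final mass ≈ 771 kg

Rocket equation: m₀/m_f = exp(Δv / v_e) = exp(5230 / 16400.0) = exp(0.3189) = 1.3756.
m_f = m₀ / 1.3756 = 1,060 / 1.3756 = 770.573 kg.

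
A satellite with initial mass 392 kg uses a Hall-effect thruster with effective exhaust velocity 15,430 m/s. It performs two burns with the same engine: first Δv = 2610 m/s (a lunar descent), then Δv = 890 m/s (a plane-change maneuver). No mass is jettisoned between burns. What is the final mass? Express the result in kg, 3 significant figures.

After the first burn: m = 392 × exp(−2610/15430.0) = 392 × 0.84438 = 330.997 kg.
After the second burn: m = 330.997 × exp(−890/15430.0) = 330.997 × 0.94395 = 312.445 kg.

final mass ≈ 312 kg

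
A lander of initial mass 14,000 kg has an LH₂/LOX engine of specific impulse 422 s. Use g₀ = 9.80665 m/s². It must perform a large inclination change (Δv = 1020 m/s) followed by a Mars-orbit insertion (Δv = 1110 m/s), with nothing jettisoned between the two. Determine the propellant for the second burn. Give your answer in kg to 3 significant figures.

v_e = Isp · g₀ = 422 × 9.80665 = 4138.4 m/s.
After the first burn: m = 14000 × exp(−1020/4138.4) = 14000 × 0.78155 = 10,941.7 kg.
After the second burn: m = 10,941.7 × exp(−1110/4138.4) = 10,941.7 × 0.76474 = 8,367.56 kg.
Second-burn propellant = 10,941.7 − 8,367.56 = 2,574.14 kg.

propellant for the second burn ≈ 2570 kg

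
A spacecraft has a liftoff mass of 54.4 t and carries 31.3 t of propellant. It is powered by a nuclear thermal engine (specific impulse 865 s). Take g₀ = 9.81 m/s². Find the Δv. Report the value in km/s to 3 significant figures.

v_e = Isp · g₀ = 865 × 9.81 = 8485.6 m/s.
m_f = m₀ − m_prop = 54.4 − 31.3 = 23.1 t.
Δv = v_e · ln(m₀/m_f) = 8485.6 × ln(2.355) = 8485.6 × 0.8565 ≈ 7268.2 m/s.

Δv ≈ 7.27 km/s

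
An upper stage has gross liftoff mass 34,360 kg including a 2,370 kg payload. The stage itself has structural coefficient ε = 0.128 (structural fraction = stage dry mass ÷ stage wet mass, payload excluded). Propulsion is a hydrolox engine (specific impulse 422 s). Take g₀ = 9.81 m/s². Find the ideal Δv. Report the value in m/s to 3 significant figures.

Δv ≈ 6920 m/s

Stage wet mass = m₀ − payload = 34,360 − 2,370 = 31,990 kg.
Stage dry mass = ε × stage wet mass = 0.128 × 31,990 = 4,094.72 kg.
Burnout mass m_f = stage dry + payload = 4,094.72 + 2,370 = 6,464.72 kg.
v_e = Isp · g₀ = 422 × 9.81 = 4139.8 m/s.
Δv = v_e · ln(34,360/6,464.72) = 4139.8 × ln(5.315) = 4139.8 × 1.6705 ≈ 6916 m/s.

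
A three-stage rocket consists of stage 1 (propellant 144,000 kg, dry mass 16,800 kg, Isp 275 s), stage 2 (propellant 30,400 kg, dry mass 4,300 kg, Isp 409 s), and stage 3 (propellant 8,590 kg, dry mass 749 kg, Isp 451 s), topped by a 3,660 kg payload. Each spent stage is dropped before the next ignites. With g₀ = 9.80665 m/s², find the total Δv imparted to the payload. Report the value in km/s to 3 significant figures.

Δv ≈ 12.0 km/s

Ignition mass of stage 1 = 144,000+16,800 + 30,400+4,300 + 8,590+749 + 3,660 = 208,499 kg.
Stage 1: m₀ = 208,499 kg, m_f = 208,499 − 144,000 = 64,499 kg; Δv = 275×9.80665×ln(3.233) = 2696.8×1.1733 ≈ 3164 m/s.
Stage 2: m₀ = 47,699 kg, m_f = 47,699 − 30,400 = 17,299 kg; Δv = 409×9.80665×ln(2.757) = 4010.9×1.0143 ≈ 4068 m/s.
Stage 3: m₀ = 12,999 kg, m_f = 12,999 − 8,590 = 4,409 kg; Δv = 451×9.80665×ln(2.948) = 4422.8×1.0812 ≈ 4782 m/s.
Total Δv = 3164 + 4068 + 4782 = 12014 m/s.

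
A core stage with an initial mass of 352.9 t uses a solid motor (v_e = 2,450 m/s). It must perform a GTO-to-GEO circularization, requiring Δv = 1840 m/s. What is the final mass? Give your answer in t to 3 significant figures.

final mass ≈ 167 t

From the ideal rocket equation, m₀/m_f = exp(Δv / v_e) = exp(1840 / 2450.0) = exp(0.7510) = 2.1192.
m_f = m₀ / 2.1192 = 352.9 / 2.1192 = 166.525 t.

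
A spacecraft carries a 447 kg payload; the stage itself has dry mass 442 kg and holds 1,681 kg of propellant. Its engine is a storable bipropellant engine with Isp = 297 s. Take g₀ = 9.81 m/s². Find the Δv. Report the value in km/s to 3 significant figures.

v_e = Isp · g₀ = 297 × 9.81 = 2913.6 m/s.
m₀ = payload + dry + propellant = 447 + 442 + 1,681 = 2,570 kg.
m_f = payload + dry = 447 + 442 = 889 kg.
Δv = v_e · ln(m₀/m_f) = 2913.6 × ln(2.891) = 2913.6 × 1.0616 ≈ 3092.9 m/s.

Δv ≈ 3.09 km/s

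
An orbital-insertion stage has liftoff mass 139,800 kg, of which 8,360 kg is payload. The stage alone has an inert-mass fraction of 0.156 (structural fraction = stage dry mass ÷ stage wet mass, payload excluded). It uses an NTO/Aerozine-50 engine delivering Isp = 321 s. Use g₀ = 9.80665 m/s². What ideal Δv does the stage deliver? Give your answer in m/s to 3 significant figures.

Stage wet mass = m₀ − payload = 139,800 − 8,360 = 131,440 kg.
Stage dry mass = ε × stage wet mass = 0.156 × 131,440 = 20,504.6 kg.
Burnout mass m_f = stage dry + payload = 20,504.6 + 8,360 = 28,864.6 kg.
v_e = Isp · g₀ = 321 × 9.80665 = 3147.9 m/s.
By the Tsiolkovsky rocket equation, Δv = v_e · ln(139,800/28,864.6) = 3147.9 × ln(4.843) = 3147.9 × 1.5776 ≈ 4966 m/s.

Δv ≈ 4970 m/s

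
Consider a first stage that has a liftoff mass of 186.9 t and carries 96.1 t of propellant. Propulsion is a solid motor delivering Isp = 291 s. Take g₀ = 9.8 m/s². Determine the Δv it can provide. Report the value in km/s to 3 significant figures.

v_e = Isp · g₀ = 291 × 9.8 = 2851.8 m/s.
m_f = m₀ − m_prop = 186.9 − 96.1 = 90.8 t.
Δv = v_e · ln(m₀/m_f) = 2851.8 × ln(2.058) = 2851.8 × 0.7219 ≈ 2058.8 m/s.

Δv ≈ 2.06 km/s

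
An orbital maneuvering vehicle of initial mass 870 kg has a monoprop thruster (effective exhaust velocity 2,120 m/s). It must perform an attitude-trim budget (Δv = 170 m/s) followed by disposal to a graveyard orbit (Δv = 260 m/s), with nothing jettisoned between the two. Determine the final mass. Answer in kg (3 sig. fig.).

final mass ≈ 710 kg

After the first burn: m = 870 × exp(−170/2120.0) = 870 × 0.92294 = 802.958 kg.
After the second burn: m = 802.958 × exp(−260/2120.0) = 802.958 × 0.88458 = 710.281 kg.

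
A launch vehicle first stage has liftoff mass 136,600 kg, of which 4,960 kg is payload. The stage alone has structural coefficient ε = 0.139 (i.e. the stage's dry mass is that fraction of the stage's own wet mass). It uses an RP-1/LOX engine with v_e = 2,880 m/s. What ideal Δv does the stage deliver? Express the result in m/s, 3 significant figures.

Δv ≈ 5100 m/s

Stage wet mass = m₀ − payload = 136,600 − 4,960 = 131,640 kg.
Stage dry mass = ε × stage wet mass = 0.139 × 131,640 = 18,298 kg.
Burnout mass m_f = stage dry + payload = 18,298 + 4,960 = 23,258 kg.
Using Δv = v_e ln(m₀/m_f): Δv = v_e · ln(136,600/23,258) = 2880.0 × ln(5.873) = 2880.0 × 1.7704 ≈ 5099 m/s.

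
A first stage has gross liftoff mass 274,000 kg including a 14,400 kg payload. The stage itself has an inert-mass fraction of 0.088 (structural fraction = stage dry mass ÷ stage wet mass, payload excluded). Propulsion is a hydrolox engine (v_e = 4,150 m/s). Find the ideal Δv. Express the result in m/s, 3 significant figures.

Δv ≈ 8280 m/s

Stage wet mass = m₀ − payload = 274,000 − 14,400 = 259,600 kg.
Stage dry mass = ε × stage wet mass = 0.088 × 259,600 = 22,844.8 kg.
Burnout mass m_f = stage dry + payload = 22,844.8 + 14,400 = 37,244.8 kg.
Using Δv = v_e ln(m₀/m_f): Δv = v_e · ln(274,000/37,244.8) = 4150.0 × ln(7.357) = 4150.0 × 1.9956 ≈ 8282 m/s.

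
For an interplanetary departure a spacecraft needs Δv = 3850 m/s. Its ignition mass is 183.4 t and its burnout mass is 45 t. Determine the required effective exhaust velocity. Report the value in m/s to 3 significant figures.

v_e ≈ 2740 m/s

ln(m₀/m_f) = ln(183400/45000) = ln(4.076) = 1.4050.
v_e = Δv / ln(m₀/m_f) = 3850 / 1.4050 = 2740.2 m/s.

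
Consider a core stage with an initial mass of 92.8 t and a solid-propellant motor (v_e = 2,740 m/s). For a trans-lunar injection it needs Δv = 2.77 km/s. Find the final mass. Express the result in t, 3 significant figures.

final mass ≈ 33.8 t

m₀/m_f = exp(Δv / v_e) = exp(2770 / 2740.0) = exp(1.0109) = 2.7482.
m_f = m₀ / 2.7482 = 92.8 / 2.7482 = 33.7676 t.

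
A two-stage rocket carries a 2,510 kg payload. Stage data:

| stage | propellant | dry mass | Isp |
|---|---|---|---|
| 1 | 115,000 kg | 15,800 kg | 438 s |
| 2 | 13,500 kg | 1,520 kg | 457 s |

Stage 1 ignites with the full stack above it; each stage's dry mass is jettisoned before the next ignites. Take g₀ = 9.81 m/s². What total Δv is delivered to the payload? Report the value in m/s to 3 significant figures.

Ignition mass of stage 1 = 115,000+15,800 + 13,500+1,520 + 2,510 = 148,330 kg.
Stage 1: m₀ = 148,330 kg, m_f = 148,330 − 115,000 = 33,330 kg; Δv = 438×9.81×ln(4.45) = 4296.8×1.4930 ≈ 6415 m/s.
Stage 2: m₀ = 17,530 kg, m_f = 17,530 − 13,500 = 4,030 kg; Δv = 457×9.81×ln(4.35) = 4483.2×1.4701 ≈ 6591 m/s.
Total Δv = 6415 + 6591 = 13006 m/s.

Δv ≈ 13000 m/s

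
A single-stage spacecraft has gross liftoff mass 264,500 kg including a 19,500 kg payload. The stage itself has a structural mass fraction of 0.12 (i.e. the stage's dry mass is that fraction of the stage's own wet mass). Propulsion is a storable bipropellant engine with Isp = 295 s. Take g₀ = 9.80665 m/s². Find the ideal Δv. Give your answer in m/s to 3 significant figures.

Δv ≈ 4880 m/s

Stage wet mass = m₀ − payload = 264,500 − 19,500 = 245,000 kg.
Stage dry mass = ε × stage wet mass = 0.12 × 245,000 = 29,400 kg.
Burnout mass m_f = stage dry + payload = 29,400 + 19,500 = 48,900 kg.
v_e = Isp · g₀ = 295 × 9.80665 = 2893.0 m/s.
Δv = v_e · ln(264,500/48,900) = 2893.0 × ln(5.409) = 2893.0 × 1.6881 ≈ 4884 m/s.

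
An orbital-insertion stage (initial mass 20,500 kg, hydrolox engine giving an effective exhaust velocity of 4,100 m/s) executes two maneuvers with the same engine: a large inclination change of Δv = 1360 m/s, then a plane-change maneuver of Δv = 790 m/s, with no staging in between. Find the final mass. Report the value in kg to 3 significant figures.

After the first burn: m = 20500 × exp(−1360/4100.0) = 20500 × 0.71770 = 14,712.9 kg.
After the second burn: m = 14,712.9 × exp(−790/4100.0) = 14,712.9 × 0.82474 = 12,134.3 kg.

final mass ≈ 12100 kg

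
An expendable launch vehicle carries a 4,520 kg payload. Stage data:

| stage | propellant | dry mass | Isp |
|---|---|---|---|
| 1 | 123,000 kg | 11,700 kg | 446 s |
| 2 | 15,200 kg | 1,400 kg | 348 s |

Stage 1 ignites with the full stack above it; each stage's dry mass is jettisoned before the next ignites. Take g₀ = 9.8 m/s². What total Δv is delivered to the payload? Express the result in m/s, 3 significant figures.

Ignition mass of stage 1 = 123,000+11,700 + 15,200+1,400 + 4,520 = 155,820 kg.
Stage 1: m₀ = 155,820 kg, m_f = 155,820 − 123,000 = 32,820 kg; Δv = 446×9.8×ln(4.748) = 4370.8×1.5577 ≈ 6808 m/s.
Stage 2: m₀ = 21,120 kg, m_f = 21,120 − 15,200 = 5,920 kg; Δv = 348×9.8×ln(3.568) = 3410.4×1.2719 ≈ 4338 m/s.
Total Δv = 6808 + 4338 = 11146 m/s.

Δv ≈ 11100 m/s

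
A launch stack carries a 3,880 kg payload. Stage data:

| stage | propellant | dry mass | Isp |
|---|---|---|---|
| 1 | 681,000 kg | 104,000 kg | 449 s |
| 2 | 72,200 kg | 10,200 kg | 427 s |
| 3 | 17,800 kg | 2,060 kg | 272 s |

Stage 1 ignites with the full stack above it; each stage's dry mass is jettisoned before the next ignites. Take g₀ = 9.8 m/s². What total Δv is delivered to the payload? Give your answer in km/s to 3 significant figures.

Δv ≈ 14.8 km/s

Ignition mass of stage 1 = 681,000+104,000 + 72,200+10,200 + 17,800+2,060 + 3,880 = 891,140 kg.
Stage 1: m₀ = 891,140 kg, m_f = 891,140 − 681,000 = 210,140 kg; Δv = 449×9.8×ln(4.241) = 4400.2×1.4447 ≈ 6357 m/s.
Stage 2: m₀ = 106,140 kg, m_f = 106,140 − 72,200 = 33,940 kg; Δv = 427×9.8×ln(3.127) = 4184.6×1.1402 ≈ 4771 m/s.
Stage 3: m₀ = 23,740 kg, m_f = 23,740 − 17,800 = 5,940 kg; Δv = 272×9.8×ln(3.997) = 2665.6×1.3855 ≈ 3693 m/s.
Total Δv = 6357 + 4771 + 3693 = 14821 m/s.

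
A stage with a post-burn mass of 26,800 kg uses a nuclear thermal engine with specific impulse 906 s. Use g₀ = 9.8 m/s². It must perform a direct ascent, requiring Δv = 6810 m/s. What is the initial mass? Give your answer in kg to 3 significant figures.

initial mass ≈ 57700 kg

v_e = Isp · g₀ = 906 × 9.8 = 8878.8 m/s.
By the Tsiolkovsky rocket equation, m₀/m_f = exp(Δv / v_e) = exp(6810 / 8878.8) = exp(0.7670) = 2.1533.
m₀ = m_f × 2.1533 = 26,800 × 2.1533 = 57,708.4 kg.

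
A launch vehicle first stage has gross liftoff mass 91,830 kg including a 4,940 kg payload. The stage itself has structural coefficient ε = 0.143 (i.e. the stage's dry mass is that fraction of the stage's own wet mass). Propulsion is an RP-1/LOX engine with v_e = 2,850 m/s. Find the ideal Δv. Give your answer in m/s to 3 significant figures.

Δv ≈ 4750 m/s

Stage wet mass = m₀ − payload = 91,830 − 4,940 = 86,890 kg.
Stage dry mass = ε × stage wet mass = 0.143 × 86,890 = 12,425.3 kg.
Burnout mass m_f = stage dry + payload = 12,425.3 + 4,940 = 17,365.3 kg.
Δv = v_e · ln(91,830/17,365.3) = 2850.0 × ln(5.288) = 2850.0 × 1.6655 ≈ 4747 m/s.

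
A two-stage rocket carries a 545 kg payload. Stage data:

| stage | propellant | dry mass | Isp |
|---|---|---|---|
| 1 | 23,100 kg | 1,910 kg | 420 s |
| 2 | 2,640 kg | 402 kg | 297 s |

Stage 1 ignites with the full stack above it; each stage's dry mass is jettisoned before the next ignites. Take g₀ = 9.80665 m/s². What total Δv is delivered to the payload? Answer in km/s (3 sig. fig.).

Ignition mass of stage 1 = 23,100+1,910 + 2,640+402 + 545 = 28,597 kg.
Stage 1: m₀ = 28,597 kg, m_f = 28,597 − 23,100 = 5,497 kg; Δv = 420×9.80665×ln(5.202) = 4118.8×1.6491 ≈ 6792 m/s.
Stage 2: m₀ = 3,587 kg, m_f = 3,587 − 2,640 = 947 kg; Δv = 297×9.80665×ln(3.788) = 2912.6×1.3318 ≈ 3879 m/s.
Total Δv = 6792 + 3879 = 10671 m/s.

Δv ≈ 10.7 km/s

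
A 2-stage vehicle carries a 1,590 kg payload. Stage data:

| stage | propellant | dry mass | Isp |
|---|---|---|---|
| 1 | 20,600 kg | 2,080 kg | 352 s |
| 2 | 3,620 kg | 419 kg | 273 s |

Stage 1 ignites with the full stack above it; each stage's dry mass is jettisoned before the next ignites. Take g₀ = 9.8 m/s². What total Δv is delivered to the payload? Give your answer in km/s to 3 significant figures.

Ignition mass of stage 1 = 20,600+2,080 + 3,620+419 + 1,590 = 28,309 kg.
Stage 1: m₀ = 28,309 kg, m_f = 28,309 − 20,600 = 7,709 kg; Δv = 352×9.8×ln(3.672) = 3449.6×1.3008 ≈ 4487 m/s.
Stage 2: m₀ = 5,629 kg, m_f = 5,629 − 3,620 = 2,009 kg; Δv = 273×9.8×ln(2.802) = 2675.4×1.0303 ≈ 2756 m/s.
Total Δv = 4487 + 2756 = 7243 m/s.

Δv ≈ 7.24 km/s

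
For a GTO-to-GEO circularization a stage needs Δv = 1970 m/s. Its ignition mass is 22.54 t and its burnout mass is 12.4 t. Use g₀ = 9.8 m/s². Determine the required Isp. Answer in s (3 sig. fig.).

Isp ≈ 336 s

ln(m₀/m_f) = ln(22540/12400) = ln(1.818) = 0.5976.
Using Δv = v_e ln(m₀/m_f): v_e = Δv / ln(m₀/m_f) = 1970 / 0.5976 = 3296.5 m/s.
Isp = v_e / g₀ = 3296.5 / 9.8 = 336.4 s.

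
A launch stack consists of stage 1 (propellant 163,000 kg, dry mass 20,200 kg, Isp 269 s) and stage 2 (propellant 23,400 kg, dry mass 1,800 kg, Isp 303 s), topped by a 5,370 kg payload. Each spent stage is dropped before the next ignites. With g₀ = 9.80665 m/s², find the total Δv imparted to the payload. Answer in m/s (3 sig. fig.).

Δv ≈ 8100 m/s

Ignition mass of stage 1 = 163,000+20,200 + 23,400+1,800 + 5,370 = 213,770 kg.
Stage 1: m₀ = 213,770 kg, m_f = 213,770 − 163,000 = 50,770 kg; Δv = 269×9.80665×ln(4.211) = 2638.0×1.4376 ≈ 3792 m/s.
Stage 2: m₀ = 30,570 kg, m_f = 30,570 − 23,400 = 7,170 kg; Δv = 303×9.80665×ln(4.264) = 2971.4×1.4501 ≈ 4309 m/s.
Total Δv = 3792 + 4309 = 8101 m/s.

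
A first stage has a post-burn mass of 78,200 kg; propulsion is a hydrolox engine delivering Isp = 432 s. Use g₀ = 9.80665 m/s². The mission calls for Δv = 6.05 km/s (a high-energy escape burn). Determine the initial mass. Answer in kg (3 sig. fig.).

initial mass ≈ 326000 kg

v_e = Isp · g₀ = 432 × 9.80665 = 4236.5 m/s.
m₀/m_f = exp(Δv / v_e) = exp(6050 / 4236.5) = exp(1.4281) = 4.1707.
m₀ = m_f × 4.1707 = 78,200 × 4.1707 = 326,149 kg.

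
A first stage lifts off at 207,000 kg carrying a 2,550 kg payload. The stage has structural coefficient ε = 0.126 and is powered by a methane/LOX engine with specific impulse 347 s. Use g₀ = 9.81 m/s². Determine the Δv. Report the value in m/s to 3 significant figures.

Stage wet mass = m₀ − payload = 207,000 − 2,550 = 204,450 kg.
Stage dry mass = ε × stage wet mass = 0.126 × 204,450 = 25,760.7 kg.
Burnout mass m_f = stage dry + payload = 25,760.7 + 2,550 = 28,310.7 kg.
v_e = Isp · g₀ = 347 × 9.81 = 3404.1 m/s.
Using Δv = v_e ln(m₀/m_f): Δv = v_e · ln(207,000/28,310.7) = 3404.1 × ln(7.312) = 3404.1 × 1.9895 ≈ 6772 m/s.

Δv ≈ 6770 m/s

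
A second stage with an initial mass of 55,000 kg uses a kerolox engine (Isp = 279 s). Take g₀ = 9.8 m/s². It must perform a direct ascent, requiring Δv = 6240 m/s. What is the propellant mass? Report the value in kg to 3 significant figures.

v_e = Isp · g₀ = 279 × 9.8 = 2734.2 m/s.
By the Tsiolkovsky rocket equation, m₀/m_f = exp(Δv / v_e) = exp(6240 / 2734.2) = exp(2.2822) = 9.7982.
m_f = 55,000 / 9.7982 = 5,613.28 kg, so propellant = m₀ − m_f = 55,000 − 5,613.28 = 49,386.72 kg.

propellant mass ≈ 49400 kg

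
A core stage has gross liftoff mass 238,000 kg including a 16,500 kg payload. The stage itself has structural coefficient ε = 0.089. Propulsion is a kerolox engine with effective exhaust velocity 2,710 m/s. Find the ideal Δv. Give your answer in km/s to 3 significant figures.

Δv ≈ 5.10 km/s

Stage wet mass = m₀ − payload = 238,000 − 16,500 = 221,500 kg.
Stage dry mass = ε × stage wet mass = 0.089 × 221,500 = 19,713.5 kg.
Burnout mass m_f = stage dry + payload = 19,713.5 + 16,500 = 36,213.5 kg.
Rocket equation: Δv = v_e · ln(238,000/36,213.5) = 2710.0 × ln(6.572) = 2710.0 × 1.8828 ≈ 5102 m/s.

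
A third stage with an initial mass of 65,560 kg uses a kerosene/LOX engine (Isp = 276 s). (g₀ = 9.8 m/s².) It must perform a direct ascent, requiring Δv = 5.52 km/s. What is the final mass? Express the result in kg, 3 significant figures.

final mass ≈ 8520 kg

v_e = Isp · g₀ = 276 × 9.8 = 2704.8 m/s.
Using Δv = v_e ln(m₀/m_f): m₀/m_f = exp(Δv / v_e) = exp(5520 / 2704.8) = exp(2.0408) = 7.6969.
m_f = m₀ / 7.6969 = 65,560 / 7.6969 = 8,517.71 kg.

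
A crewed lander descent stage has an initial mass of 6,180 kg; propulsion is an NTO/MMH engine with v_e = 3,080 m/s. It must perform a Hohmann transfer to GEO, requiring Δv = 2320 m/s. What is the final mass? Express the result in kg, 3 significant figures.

final mass ≈ 2910 kg

m₀/m_f = exp(Δv / v_e) = exp(2320 / 3080.0) = exp(0.7532) = 2.1239.
m_f = m₀ / 2.1239 = 6,180 / 2.1239 = 2,909.74 kg.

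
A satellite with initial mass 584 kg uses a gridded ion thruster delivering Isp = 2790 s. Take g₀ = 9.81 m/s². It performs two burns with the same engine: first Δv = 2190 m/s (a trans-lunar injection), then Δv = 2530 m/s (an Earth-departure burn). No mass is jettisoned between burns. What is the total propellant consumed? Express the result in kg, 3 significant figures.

total propellant consumed ≈ 92.5 kg

v_e = Isp · g₀ = 2790 × 9.81 = 27369.9 m/s.
After the first burn: m = 584 × exp(−2190/27369.9) = 584 × 0.92310 = 539.09 kg.
After the second burn: m = 539.09 × exp(−2530/27369.9) = 539.09 × 0.91171 = 491.494 kg.
Total propellant = m₀ − m_final = 584 − 491.494 = 92.506 kg.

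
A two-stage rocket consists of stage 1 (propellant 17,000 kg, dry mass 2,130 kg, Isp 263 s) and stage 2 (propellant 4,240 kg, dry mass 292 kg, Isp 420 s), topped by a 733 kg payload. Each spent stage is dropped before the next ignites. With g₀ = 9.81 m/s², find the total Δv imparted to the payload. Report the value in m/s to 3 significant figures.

Δv ≈ 9820 m/s

Ignition mass of stage 1 = 17,000+2,130 + 4,240+292 + 733 = 24,395 kg.
Stage 1: m₀ = 24,395 kg, m_f = 24,395 − 17,000 = 7,395 kg; Δv = 263×9.81×ln(3.299) = 2580.0×1.1936 ≈ 3079 m/s.
Stage 2: m₀ = 5,265 kg, m_f = 5,265 − 4,240 = 1,025 kg; Δv = 420×9.81×ln(5.137) = 4120.2×1.6364 ≈ 6742 m/s.
Total Δv = 3079 + 6742 = 9821 m/s.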